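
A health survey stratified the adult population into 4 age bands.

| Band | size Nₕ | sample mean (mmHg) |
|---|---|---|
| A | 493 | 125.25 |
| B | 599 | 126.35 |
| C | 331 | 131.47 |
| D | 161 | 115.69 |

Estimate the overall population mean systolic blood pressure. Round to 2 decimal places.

125.99

N = 493 + 599 + 331 + 161 = 1584.
Overall mean = Σ (Nₕ/N)·x̄ₕ — weight by population share, not a simple average.
Σ Nₕx̄ₕ = 493·125.25 + 599·126.35 + 331·131.47 + 161·115.69 = 61748.25 + 75683.65 + 43516.57 + 18626.09 = 199574.56.
Divide by N: 199574.56 / 1584 = 125.9940... → 125.99.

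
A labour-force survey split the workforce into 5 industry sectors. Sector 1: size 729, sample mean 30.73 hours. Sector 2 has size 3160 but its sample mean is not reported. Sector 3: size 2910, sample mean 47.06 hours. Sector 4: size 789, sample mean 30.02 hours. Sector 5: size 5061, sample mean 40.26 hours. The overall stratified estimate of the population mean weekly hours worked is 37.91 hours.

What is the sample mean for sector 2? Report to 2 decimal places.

29.35

N = 729 + 3160 + 2910 + 789 + 5061 = 12649.
Overall total = μ·N = 37.91·12649 = 479523.59.
Subtract the known strata: 729·30.73 + 2910·47.06 + 789·30.02 + 5061·40.26 = 386788.41.
Remaining total for sector 2: 479523.59 − 386788.41 = 92735.18.
Divide by its size: 92735.18 / 3160 = 29.3466... → 29.35.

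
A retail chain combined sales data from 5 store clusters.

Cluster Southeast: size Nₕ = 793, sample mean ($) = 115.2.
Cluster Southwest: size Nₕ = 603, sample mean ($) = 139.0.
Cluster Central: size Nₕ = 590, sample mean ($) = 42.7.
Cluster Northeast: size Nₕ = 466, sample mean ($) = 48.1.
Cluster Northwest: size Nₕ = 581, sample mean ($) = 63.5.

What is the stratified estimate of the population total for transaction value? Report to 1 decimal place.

259671.7

Population total = Σ Nₕ·x̄ₕ (each stratum's size times its mean).
793·115.2 + 603·139.0 + 590·42.7 + 466·48.1 + 581·63.5 = 91353.6 + 83817 + 25193 + 22414.6 + 36893.5 = 259671.7.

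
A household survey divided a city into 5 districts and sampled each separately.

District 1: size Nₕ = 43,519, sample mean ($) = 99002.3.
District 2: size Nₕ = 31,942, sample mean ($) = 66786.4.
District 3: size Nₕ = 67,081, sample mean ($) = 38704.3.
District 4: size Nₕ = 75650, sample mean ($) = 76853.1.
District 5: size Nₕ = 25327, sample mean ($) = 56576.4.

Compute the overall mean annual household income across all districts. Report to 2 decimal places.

N = 243519; weights Wₕ = Nₕ/N = (0.1787, 0.1312, 0.2755, 0.3107, 0.1040).
x̄_st = Σ Wₕ·x̄ₕ = 0.1787·99002.3 + 0.1312·66786.4 + 0.2755·38704.3 + 0.3107·76853.1 + 0.1040·56576.4 ≈ 66873.3977...
→ 66873.40.

66873.40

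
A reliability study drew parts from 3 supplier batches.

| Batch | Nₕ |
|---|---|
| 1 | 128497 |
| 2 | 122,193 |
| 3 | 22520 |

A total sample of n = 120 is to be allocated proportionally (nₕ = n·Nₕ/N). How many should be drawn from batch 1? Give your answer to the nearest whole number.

56

Share of batch 1 = 128497/273210 = 0.47032.
Allocate 120 × 0.47032 = 56.439... → 56.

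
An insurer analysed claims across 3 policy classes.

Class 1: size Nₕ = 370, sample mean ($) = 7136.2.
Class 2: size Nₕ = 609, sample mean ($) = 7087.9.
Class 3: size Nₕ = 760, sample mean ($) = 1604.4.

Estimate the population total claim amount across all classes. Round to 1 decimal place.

1: 370·7136.2 = 2640394
2: 609·7087.9 = 4316531.1
3: 760·1604.4 = 1219344
τ̂ = Σ Nₕx̄ₕ = 8176269.1.

8176269.1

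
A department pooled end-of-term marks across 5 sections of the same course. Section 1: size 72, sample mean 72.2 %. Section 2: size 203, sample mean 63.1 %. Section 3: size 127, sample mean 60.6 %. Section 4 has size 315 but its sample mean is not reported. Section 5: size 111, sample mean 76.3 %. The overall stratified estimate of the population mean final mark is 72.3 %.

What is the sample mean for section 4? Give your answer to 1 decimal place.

81.6

Σ Nₕx̄ₕ = N·μ, so 315·x̄_4 = 828·72.3 − (72·72.2 + 203·63.1 + 127·60.6 + 111·76.3).
= 59864.4 − 34173.2 = 25691.2.
x̄_4 = 25691.2 / 315 = 81.559... → 81.6.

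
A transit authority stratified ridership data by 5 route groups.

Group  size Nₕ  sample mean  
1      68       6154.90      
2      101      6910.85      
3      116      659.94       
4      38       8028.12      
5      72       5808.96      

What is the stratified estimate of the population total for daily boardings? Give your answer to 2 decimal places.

Estimate total by summing Nₕ·x̄ₕ over strata.
68·6154.90 + 101·6910.85 + 116·659.94 + 38·8028.12 + 72·5808.96 = 418533.2 + 697995.85 + 76553.04 + 305068.56 + 418245.12 = 1916395.77.

1916395.77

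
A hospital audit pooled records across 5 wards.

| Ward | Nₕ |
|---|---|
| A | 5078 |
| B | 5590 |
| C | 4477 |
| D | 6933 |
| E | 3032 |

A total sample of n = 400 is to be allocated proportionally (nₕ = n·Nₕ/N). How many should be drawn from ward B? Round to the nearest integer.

89

N = 5078 + 5590 + 4477 + 6933 + 3032 = 25110.
n_B = 400·5590/25110 = 89.048... → 89.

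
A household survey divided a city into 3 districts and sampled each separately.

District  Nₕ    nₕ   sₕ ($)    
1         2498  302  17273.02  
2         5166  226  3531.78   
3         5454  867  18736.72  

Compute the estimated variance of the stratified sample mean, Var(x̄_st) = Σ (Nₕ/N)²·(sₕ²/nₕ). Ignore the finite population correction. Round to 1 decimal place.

N = 13118; Wₕ = Nₕ/N.
district 1: (2498/13118)²·17273.02²/302 = 35824.4246
district 2: (5166/13118)²·3531.78²/226 = 8559.5789
district 3: (5454/13118)²·18736.72²/867 = 69994.3605
Sum = 114378.3640 → 114378.4.

114378.4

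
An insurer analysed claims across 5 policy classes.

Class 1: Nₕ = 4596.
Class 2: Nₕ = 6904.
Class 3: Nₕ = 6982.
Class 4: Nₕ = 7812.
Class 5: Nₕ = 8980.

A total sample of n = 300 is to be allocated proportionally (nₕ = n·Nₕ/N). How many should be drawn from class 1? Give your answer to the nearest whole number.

N = 4596 + 6904 + 6982 + 7812 + 8980 = 35274.
n_1 = 300·4596/35274 = 39.088... → 39.

39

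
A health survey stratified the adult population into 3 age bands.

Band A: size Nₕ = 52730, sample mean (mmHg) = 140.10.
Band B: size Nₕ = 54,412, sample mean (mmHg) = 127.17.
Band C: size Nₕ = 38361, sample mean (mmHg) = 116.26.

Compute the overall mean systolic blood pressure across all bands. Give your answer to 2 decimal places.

x̄_st = (Σ Nₕx̄ₕ) / (Σ Nₕ) = (52730·140.10 + 54412·127.17 + 38361·116.26) / 145503
= 18766896.9 / 145503 = 128.9794... → 128.98.

128.98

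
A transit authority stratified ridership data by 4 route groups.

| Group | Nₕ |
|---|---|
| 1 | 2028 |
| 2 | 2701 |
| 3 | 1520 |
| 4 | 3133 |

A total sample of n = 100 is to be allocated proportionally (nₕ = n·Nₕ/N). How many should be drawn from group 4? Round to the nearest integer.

33

N = 2028 + 2701 + 1520 + 3133 = 9382.
n_4 = 100·3133/9382 = 33.394... → 33.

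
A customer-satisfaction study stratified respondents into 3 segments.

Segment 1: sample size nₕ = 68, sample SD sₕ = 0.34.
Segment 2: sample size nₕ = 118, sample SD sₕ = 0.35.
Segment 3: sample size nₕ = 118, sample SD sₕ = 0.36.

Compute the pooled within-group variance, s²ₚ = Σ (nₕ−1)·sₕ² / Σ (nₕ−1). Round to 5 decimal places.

Degrees of freedom: 67 + 117 + 117 = 301.
Σ(nₕ−1)sₕ² = 67·0.1156 + 117·0.1225 + 117·0.1296 = 37.2409.
s²ₚ = 37.2409 / 301 = 0.1237239... → 0.12372.

0.12372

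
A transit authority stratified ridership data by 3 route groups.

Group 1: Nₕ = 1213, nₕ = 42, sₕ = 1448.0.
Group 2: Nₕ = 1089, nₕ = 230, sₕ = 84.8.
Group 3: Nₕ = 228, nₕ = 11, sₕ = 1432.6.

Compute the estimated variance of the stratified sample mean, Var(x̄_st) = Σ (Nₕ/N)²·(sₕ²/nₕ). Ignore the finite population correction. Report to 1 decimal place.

N = 2530; Wₕ = Nₕ/N.
group 1: (1213/2530)²·1448.0²/42 = 11475.4148
group 2: (1089/2530)²·84.8²/230 = 5.7927
group 3: (228/2530)²·1432.6²/11 = 1515.2555
Sum = 12996.4629 → 12996.5.

12996.5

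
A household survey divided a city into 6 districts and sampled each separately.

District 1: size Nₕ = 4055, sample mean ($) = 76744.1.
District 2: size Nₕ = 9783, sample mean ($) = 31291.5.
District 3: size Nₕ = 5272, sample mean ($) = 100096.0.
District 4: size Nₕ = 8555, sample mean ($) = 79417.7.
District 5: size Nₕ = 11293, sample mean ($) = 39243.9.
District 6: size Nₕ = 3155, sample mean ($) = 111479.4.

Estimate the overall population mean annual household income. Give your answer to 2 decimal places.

62198.03

N = 42113; weights Wₕ = Nₕ/N = (0.0963, 0.2323, 0.1252, 0.2031, 0.2682, 0.0749).
x̄_st = Σ Wₕ·x̄ₕ = 0.0963·76744.1 + 0.2323·31291.5 + 0.1252·100096.0 + 0.2031·79417.7 + 0.2682·39243.9 + 0.0749·111479.4 ≈ 62198.0261...
→ 62198.03.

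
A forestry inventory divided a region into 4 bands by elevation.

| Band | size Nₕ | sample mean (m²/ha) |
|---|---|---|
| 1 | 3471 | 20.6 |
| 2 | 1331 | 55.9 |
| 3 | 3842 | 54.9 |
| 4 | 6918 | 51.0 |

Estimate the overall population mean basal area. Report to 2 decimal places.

45.60

N = 15562; weights Wₕ = Nₕ/N = (0.2230, 0.0855, 0.2469, 0.4445).
x̄_st = Σ Wₕ·x̄ₕ = 0.2230·20.6 + 0.0855·55.9 + 0.2469·54.9 + 0.4445·51.0 ≈ 45.6014...
→ 45.60.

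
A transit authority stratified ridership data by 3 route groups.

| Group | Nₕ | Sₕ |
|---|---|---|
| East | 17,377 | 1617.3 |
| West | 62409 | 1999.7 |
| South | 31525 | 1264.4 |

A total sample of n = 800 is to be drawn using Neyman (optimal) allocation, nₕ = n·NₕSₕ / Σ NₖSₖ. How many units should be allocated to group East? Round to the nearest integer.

East: NₕSₕ = 17377·1617.3 = 28103822.1
West: NₕSₕ = 62409·1999.7 = 124799277.3
South: NₕSₕ = 31525·1264.4 = 39860210
Σ NₕSₕ = 192763309.4.
n_East = 800·28103822.1/192763309.4 = 116.636... → 117.

117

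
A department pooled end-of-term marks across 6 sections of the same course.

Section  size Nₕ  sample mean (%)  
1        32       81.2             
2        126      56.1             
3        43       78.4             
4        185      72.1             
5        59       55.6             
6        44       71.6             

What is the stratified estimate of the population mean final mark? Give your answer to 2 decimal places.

N = 489; weights Wₕ = Nₕ/N = (0.0654, 0.2577, 0.0879, 0.3783, 0.1207, 0.0900).
x̄_st = Σ Wₕ·x̄ₕ = 0.0654·81.2 + 0.2577·56.1 + 0.0879·78.4 + 0.3783·72.1 + 0.1207·55.6 + 0.0900·71.6 ≈ 67.0910...
→ 67.09.

67.09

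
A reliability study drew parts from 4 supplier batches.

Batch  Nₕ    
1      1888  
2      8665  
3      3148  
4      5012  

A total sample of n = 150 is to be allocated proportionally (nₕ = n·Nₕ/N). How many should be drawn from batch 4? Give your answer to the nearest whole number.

Share of batch 4 = 5012/18713 = 0.26784.
Allocate 150 × 0.26784 = 40.175... → 40.

40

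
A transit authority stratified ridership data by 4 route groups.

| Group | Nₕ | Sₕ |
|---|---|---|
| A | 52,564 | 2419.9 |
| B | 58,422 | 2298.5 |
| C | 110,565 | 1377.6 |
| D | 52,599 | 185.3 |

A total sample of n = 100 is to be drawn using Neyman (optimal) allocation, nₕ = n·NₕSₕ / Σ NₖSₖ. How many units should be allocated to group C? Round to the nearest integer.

A: NₕSₕ = 52564·2419.9 = 127199623.6
B: NₕSₕ = 58422·2298.5 = 134282967
C: NₕSₕ = 110565·1377.6 = 152314344
D: NₕSₕ = 52599·185.3 = 9746594.7
Σ NₕSₕ = 423543529.3.
n_C = 100·152314344/423543529.3 = 35.962... → 36.

36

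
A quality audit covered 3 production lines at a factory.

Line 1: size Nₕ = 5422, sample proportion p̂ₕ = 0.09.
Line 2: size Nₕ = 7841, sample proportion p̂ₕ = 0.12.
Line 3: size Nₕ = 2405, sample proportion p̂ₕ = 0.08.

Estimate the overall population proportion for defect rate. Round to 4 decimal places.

0.1035

N = 5422 + 7841 + 2405 = 15668.
Overall proportion = Σ (Nₕ/N)·p̂ₕ.
Σ Nₕp̂ₕ = 487.98 + 940.92 + 192.4 = 1621.3.
1621.3 / 15668 = 0.103478... → 0.1035.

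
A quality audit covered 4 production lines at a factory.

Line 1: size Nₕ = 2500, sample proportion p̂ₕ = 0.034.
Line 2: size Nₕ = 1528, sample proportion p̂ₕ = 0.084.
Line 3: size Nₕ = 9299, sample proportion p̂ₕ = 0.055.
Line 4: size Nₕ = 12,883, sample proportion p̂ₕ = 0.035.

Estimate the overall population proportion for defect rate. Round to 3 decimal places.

N = 2500 + 1528 + 9299 + 12883 = 26210.
Overall proportion = Σ (Nₕ/N)·p̂ₕ.
Σ Nₕp̂ₕ = 85 + 128.352 + 511.445 + 450.905 = 1175.702.
1175.702 / 26210 = 0.04486... → 0.045.

0.045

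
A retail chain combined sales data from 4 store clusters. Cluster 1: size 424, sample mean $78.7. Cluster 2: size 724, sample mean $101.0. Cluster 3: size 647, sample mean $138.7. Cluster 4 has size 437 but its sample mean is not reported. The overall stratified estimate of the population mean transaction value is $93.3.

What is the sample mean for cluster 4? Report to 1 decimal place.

N = 424 + 724 + 647 + 437 = 2232.
Overall total = μ·N = 93.3·2232 = 208245.6.
Subtract the known strata: 424·78.7 + 724·101.0 + 647·138.7 = 196231.7.
Remaining total for cluster 4: 208245.6 − 196231.7 = 12013.9.
Divide by its size: 12013.9 / 437 = 27.492... → 27.5.

27.5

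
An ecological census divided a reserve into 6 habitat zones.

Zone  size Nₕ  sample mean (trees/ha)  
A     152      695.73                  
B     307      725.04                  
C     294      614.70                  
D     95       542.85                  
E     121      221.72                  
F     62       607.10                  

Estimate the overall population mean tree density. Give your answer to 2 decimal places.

N = 152 + 307 + 294 + 95 + 121 + 62 = 1031.
The stratified mean weights each stratum mean by its population share Nₕ/N.
Σ Nₕx̄ₕ = 152·695.73 + 307·725.04 + 294·614.70 + 95·542.85 + 121·221.72 + 62·607.10 = 105750.96 + 222587.28 + 180721.8 + 51570.75 + 26828.12 + 37640.2 = 625099.11.
Divide by N: 625099.11 / 1031 = 606.3037... → 606.30.

606.30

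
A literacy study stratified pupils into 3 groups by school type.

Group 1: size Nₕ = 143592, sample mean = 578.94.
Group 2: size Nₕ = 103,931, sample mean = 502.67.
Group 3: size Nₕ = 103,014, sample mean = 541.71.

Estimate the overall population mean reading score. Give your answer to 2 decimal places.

N = 143592 + 103931 + 103014 = 350537.
Weight each subgroup mean by Nₕ/N and sum.
Σ Nₕx̄ₕ = 143592·578.94 + 103931·502.67 + 103014·541.71 = 83131152.48 + 52242995.77 + 55803713.94 = 191177862.19.
Divide by N: 191177862.19 / 350537 = 545.3857... → 545.39.

545.39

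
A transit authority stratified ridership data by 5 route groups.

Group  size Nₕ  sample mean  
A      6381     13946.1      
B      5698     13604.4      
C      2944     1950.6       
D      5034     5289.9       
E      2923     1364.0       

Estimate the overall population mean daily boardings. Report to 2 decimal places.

N = 6381 + 5698 + 2944 + 5034 + 2923 = 22980.
The stratified mean weights each stratum mean by its population share Nₕ/N.
Σ Nₕx̄ₕ = 6381·13946.1 + 5698·13604.4 + 2944·1950.6 + 5034·5289.9 + 2923·1364.0 = 88990064.1 + 77517871.2 + 5742566.4 + 26629356.6 + 3986972 = 202866830.3.
Divide by N: 202866830.3 / 22980 = 8827.9735... → 8827.97.

8827.97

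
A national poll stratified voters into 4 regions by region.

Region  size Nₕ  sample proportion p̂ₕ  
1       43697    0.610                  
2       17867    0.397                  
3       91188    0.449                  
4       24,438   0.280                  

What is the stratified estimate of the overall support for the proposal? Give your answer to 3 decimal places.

0.460

N = 43697 + 17867 + 91188 + 24438 = 177190.
Overall proportion = Σ (Nₕ/N)·p̂ₕ.
Σ Nₕp̂ₕ = 26655.17 + 7093.199 + 40943.412 + 6842.64 = 81534.421.
81534.421 / 177190 = 0.46015... → 0.460.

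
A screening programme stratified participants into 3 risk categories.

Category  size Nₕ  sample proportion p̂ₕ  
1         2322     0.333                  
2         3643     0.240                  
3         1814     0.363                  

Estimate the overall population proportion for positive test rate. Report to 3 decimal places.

N = 2322 + 3643 + 1814 = 7779.
Overall proportion = Σ (Nₕ/N)·p̂ₕ.
Σ Nₕp̂ₕ = 773.226 + 874.32 + 658.482 = 2306.028.
2306.028 / 7779 = 0.29644... → 0.296.

0.296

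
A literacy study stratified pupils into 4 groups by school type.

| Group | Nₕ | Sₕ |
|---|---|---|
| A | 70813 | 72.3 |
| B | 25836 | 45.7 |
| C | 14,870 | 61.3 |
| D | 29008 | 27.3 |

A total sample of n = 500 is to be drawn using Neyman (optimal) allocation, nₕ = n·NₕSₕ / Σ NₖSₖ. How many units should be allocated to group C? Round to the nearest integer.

57

Σ NₕSₕ = 70813·72.3 + 25836·45.7 + 14870·61.3 + 29008·27.3 = 8003934.5.
Share for C: 911531/8003934.5 = 0.11389.
n_C = 500 × 0.11389 = 56.943... → 57.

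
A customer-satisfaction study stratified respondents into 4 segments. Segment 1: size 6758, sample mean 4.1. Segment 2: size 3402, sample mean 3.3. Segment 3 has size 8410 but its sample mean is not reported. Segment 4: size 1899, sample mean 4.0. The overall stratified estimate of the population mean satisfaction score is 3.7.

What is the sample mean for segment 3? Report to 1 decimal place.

Σ Nₕx̄ₕ = N·μ, so 8410·x̄_3 = 20469·3.7 − (6758·4.1 + 3402·3.3 + 1899·4.0).
= 75735.3 − 46530.4 = 29204.9.
x̄_3 = 29204.9 / 8410 = 3.473... → 3.5.

3.5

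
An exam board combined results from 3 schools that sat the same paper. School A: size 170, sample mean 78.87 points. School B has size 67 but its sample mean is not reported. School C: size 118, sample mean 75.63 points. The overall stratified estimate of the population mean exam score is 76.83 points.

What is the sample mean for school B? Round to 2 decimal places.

Σ Nₕx̄ₕ = N·μ, so 67·x̄_B = 355·76.83 − (170·78.87 + 118·75.63).
= 27274.65 − 22332.24 = 4942.41.
x̄_B = 4942.41 / 67 = 73.7673... → 73.77.

73.77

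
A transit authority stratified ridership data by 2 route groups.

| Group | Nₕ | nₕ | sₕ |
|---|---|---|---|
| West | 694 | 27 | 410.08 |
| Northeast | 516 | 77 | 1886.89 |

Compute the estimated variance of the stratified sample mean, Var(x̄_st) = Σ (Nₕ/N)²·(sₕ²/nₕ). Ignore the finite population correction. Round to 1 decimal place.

N = 1210; Wₕ = Nₕ/N.
group West: (694/1210)²·410.08²/27 = 2048.9040
group Northeast: (516/1210)²·1886.89²/77 = 8408.7435
Sum = 10457.6475 → 10457.6.

10457.6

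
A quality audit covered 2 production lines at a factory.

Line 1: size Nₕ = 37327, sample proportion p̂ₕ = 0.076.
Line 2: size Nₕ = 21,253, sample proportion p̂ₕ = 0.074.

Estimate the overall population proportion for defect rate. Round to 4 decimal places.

0.0753

N = 37327 + 21253 = 58580.
Overall proportion = Σ (Nₕ/N)·p̂ₕ.
Σ Nₕp̂ₕ = 2836.852 + 1572.722 = 4409.574.
4409.574 / 58580 = 0.075274... → 0.0753.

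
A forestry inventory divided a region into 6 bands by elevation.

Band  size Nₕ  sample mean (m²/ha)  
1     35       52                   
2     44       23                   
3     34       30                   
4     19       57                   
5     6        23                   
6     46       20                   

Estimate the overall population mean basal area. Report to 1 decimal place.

N = 35 + 44 + 34 + 19 + 6 + 46 = 184.
Weight each subgroup mean by Nₕ/N and sum.
Σ Nₕx̄ₕ = 35·52 + 44·23 + 34·30 + 19·57 + 6·23 + 46·20 = 1820 + 1012 + 1020 + 1083 + 138 + 920 = 5993.
Divide by N: 5993 / 184 = 32.571... → 32.6.

32.6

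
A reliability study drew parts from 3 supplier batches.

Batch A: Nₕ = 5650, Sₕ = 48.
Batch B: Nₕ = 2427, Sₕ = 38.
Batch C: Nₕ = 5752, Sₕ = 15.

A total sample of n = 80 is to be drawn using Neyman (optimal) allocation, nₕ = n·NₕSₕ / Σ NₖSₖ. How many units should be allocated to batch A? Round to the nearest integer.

Σ NₕSₕ = 5650·48 + 2427·38 + 5752·15 = 449706.
Share for A: 271200/449706 = 0.60306.
n_A = 80 × 0.60306 = 48.245... → 48.

48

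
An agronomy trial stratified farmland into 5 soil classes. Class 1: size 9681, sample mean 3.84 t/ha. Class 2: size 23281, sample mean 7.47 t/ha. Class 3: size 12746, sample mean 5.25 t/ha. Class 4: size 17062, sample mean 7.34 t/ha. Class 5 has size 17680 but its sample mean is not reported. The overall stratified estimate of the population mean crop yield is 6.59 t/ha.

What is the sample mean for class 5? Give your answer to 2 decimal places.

7.18

N = 9681 + 23281 + 12746 + 17062 + 17680 = 80450.
Overall total = μ·N = 6.59·80450 = 530165.5.
Subtract the known strata: 9681·3.84 + 23281·7.47 + 12746·5.25 + 17062·7.34 = 403235.69.
Remaining total for class 5: 530165.5 − 403235.69 = 126929.81.
Divide by its size: 126929.81 / 17680 = 7.1793... → 7.18.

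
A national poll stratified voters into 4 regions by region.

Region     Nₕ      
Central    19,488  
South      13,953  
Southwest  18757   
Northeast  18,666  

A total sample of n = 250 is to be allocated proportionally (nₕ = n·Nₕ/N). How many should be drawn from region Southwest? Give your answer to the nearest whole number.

N = 19488 + 13953 + 18757 + 18666 = 70864.
n_Southwest = 250·18757/70864 = 66.173... → 66.

66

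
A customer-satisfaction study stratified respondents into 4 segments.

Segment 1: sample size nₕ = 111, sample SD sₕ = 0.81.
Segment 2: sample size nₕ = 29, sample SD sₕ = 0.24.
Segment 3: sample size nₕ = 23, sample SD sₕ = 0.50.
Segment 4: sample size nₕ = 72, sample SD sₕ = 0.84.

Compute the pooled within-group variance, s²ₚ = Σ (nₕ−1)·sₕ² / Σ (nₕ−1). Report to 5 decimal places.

0.56009

Degrees of freedom: 110 + 28 + 22 + 71 = 231.
Σ(nₕ−1)sₕ² = 110·0.6561 + 28·0.0576 + 22·0.25 + 71·0.7056 = 129.3814.
s²ₚ = 129.3814 / 231 = 0.5600926... → 0.56009.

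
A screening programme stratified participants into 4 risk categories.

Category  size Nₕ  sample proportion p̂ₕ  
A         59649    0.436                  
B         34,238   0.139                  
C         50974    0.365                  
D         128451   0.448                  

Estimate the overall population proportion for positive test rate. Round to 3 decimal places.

N = 59649 + 34238 + 50974 + 128451 = 273312.
Overall proportion = Σ (Nₕ/N)·p̂ₕ.
Σ Nₕp̂ₕ = 26006.964 + 4759.082 + 18605.51 + 57546.048 = 106917.604.
106917.604 / 273312 = 0.39119... → 0.391.

0.391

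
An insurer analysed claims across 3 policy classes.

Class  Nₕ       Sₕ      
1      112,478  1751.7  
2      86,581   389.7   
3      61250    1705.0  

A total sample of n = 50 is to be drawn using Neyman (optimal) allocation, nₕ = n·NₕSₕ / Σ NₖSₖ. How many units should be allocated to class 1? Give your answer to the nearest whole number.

29

1: NₕSₕ = 112478·1751.7 = 197027712.6
2: NₕSₕ = 86581·389.7 = 33740615.7
3: NₕSₕ = 61250·1705.0 = 104431250
Σ NₕSₕ = 335199578.3.
n_1 = 50·197027712.6/335199578.3 = 29.390... → 29.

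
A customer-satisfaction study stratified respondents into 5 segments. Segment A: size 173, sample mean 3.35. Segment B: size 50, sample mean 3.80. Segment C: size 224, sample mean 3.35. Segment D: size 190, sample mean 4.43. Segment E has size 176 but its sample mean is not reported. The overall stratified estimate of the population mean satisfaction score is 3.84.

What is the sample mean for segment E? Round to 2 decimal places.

N = 173 + 50 + 224 + 190 + 176 = 813.
Overall total = μ·N = 3.84·813 = 3121.92.
Subtract the known strata: 173·3.35 + 50·3.80 + 224·3.35 + 190·4.43 = 2361.65.
Remaining total for segment E: 3121.92 − 2361.65 = 760.27.
Divide by its size: 760.27 / 176 = 4.3197... → 4.32.

4.32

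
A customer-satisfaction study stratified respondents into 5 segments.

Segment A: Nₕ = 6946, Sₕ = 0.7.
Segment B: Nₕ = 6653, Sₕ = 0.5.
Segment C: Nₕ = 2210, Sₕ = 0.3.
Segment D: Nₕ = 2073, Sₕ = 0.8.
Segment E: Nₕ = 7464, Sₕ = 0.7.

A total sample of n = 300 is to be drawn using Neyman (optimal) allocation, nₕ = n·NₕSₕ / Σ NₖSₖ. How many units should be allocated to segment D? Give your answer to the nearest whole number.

A: NₕSₕ = 6946·0.7 = 4862.2
B: NₕSₕ = 6653·0.5 = 3326.5
C: NₕSₕ = 2210·0.3 = 663
D: NₕSₕ = 2073·0.8 = 1658.4
E: NₕSₕ = 7464·0.7 = 5224.8
Σ NₕSₕ = 15734.9.
n_D = 300·1658.4/15734.9 = 31.619... → 32.

32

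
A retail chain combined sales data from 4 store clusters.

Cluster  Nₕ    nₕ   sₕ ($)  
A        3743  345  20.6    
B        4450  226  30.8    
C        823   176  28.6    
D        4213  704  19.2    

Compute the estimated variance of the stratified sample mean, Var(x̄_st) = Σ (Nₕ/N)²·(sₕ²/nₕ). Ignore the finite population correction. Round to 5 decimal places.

N = 13229; Wₕ = Nₕ/N.
cluster A: (3743/13229)²·20.6²/345 = 0.09846933
cluster B: (4450/13229)²·30.8²/226 = 0.47496213
cluster C: (823/13229)²·28.6²/176 = 0.01798726
cluster D: (4213/13229)²·19.2²/704 = 0.05310785
Sum = 0.64452656 → 0.64453.

0.64453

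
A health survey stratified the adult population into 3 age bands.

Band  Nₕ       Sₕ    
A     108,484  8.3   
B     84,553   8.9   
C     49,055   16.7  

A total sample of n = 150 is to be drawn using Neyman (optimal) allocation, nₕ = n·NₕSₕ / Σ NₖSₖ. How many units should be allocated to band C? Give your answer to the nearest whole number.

50

Σ NₕSₕ = 108484·8.3 + 84553·8.9 + 49055·16.7 = 2472157.4.
Share for C: 819218.5/2472157.4 = 0.33138.
n_C = 150 × 0.33138 = 49.707... → 50.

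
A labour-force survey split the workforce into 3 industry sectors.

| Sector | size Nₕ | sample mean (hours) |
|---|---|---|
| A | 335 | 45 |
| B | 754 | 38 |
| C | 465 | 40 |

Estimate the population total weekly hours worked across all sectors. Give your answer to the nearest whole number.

62327

A: 335·45 = 15075
B: 754·38 = 28652
C: 465·40 = 18600
τ̂ = Σ Nₕx̄ₕ = 62327.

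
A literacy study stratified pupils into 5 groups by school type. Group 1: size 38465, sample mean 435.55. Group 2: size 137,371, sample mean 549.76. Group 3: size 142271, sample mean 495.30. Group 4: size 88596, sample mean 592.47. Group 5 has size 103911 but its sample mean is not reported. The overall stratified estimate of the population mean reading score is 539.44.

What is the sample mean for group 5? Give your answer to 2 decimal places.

N = 38465 + 137371 + 142271 + 88596 + 103911 = 510614.
Overall total = μ·N = 539.44·510614 = 275445616.16.
Subtract the known strata: 38465·435.55 + 137371·549.76 + 142271·495.30 + 88596·592.47 = 215231810.13.
Remaining total for group 5: 275445616.16 − 215231810.13 = 60213806.03.
Divide by its size: 60213806.03 / 103911 = 579.4748... → 579.47.

579.47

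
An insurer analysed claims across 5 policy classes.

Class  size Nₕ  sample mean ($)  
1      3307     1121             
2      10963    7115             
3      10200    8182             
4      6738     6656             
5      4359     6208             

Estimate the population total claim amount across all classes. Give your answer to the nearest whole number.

237074092

1: 3307·1121 = 3707147
2: 10963·7115 = 78001745
3: 10200·8182 = 83456400
4: 6738·6656 = 44848128
5: 4359·6208 = 27060672
τ̂ = Σ Nₕx̄ₕ = 237074092.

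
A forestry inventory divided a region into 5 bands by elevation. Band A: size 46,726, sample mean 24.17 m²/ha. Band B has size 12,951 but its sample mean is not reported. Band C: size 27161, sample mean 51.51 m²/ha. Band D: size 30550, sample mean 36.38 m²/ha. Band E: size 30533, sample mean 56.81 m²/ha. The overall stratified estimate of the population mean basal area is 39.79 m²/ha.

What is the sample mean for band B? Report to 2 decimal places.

N = 46726 + 12951 + 27161 + 30550 + 30533 = 147921.
Overall total = μ·N = 39.79·147921 = 5885776.59.
Subtract the known strata: 46726·24.17 + 27161·51.51 + 30550·36.38 + 30533·56.81 = 5374419.26.
Remaining total for band B: 5885776.59 − 5374419.26 = 511357.33.
Divide by its size: 511357.33 / 12951 = 39.4840... → 39.48.

39.48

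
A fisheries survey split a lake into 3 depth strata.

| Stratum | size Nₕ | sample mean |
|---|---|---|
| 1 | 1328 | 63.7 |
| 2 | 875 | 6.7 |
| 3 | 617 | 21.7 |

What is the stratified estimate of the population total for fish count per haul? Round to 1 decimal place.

103845.0

Estimate total by summing Nₕ·x̄ₕ over strata.
1328·63.7 + 875·6.7 + 617·21.7 = 84593.6 + 5862.5 + 13388.9 = 103845.0.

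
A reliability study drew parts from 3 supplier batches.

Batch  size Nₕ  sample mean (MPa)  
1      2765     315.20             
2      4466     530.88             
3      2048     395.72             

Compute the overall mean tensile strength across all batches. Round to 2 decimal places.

436.78

N = 9279; weights Wₕ = Nₕ/N = (0.2980, 0.4813, 0.2207).
x̄_st = Σ Wₕ·x̄ₕ = 0.2980·315.20 + 0.4813·530.88 + 0.2207·395.72 ≈ 436.7790...
→ 436.78.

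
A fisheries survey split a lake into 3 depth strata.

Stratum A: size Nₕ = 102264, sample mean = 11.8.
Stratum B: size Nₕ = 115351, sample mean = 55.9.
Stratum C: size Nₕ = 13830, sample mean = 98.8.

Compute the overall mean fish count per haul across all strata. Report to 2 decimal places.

38.98

N = 231445; weights Wₕ = Nₕ/N = (0.4419, 0.4984, 0.0598).
x̄_st = Σ Wₕ·x̄ₕ = 0.4419·11.8 + 0.4984·55.9 + 0.0598·98.8 ≈ 38.9779...
→ 38.98.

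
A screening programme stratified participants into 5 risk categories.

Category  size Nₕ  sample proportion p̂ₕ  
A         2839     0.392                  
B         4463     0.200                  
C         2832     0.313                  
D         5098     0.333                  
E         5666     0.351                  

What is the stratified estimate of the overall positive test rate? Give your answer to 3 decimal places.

N = 2839 + 4463 + 2832 + 5098 + 5666 = 20898.
Overall proportion = Σ (Nₕ/N)·p̂ₕ.
Σ Nₕp̂ₕ = 1112.888 + 892.6 + 886.416 + 1697.634 + 1988.766 = 6578.304.
6578.304 / 20898 = 0.31478... → 0.315.

0.315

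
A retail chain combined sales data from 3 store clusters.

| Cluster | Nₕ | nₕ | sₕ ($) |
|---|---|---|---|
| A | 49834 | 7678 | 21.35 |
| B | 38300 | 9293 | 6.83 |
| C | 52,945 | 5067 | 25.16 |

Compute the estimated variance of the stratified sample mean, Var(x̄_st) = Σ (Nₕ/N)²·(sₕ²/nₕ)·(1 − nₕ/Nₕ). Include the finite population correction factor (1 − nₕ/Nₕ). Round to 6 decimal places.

N = 141079; Wₕ = Nₕ/N.
cluster A: (49834/141079)²·21.35²/7678·(1 − 7678/49834) = 0.006266255
cluster B: (38300/141079)²·6.83²/9293·(1 − 9293/38300) = 0.000280196
cluster C: (52945/141079)²·25.16²/5067·(1 − 5067/52945) = 0.015911333
Sum = 0.022457784 → 0.022458.

0.022458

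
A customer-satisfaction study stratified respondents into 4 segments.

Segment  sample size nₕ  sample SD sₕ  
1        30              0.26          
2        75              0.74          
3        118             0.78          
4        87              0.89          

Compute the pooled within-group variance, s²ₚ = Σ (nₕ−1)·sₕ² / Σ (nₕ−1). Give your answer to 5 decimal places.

0.59407

Degrees of freedom: 29 + 74 + 117 + 86 = 306.
Σ(nₕ−1)sₕ² = 29·0.0676 + 74·0.5476 + 117·0.6084 + 86·0.7921 = 181.7862.
s²ₚ = 181.7862 / 306 = 0.5940725... → 0.59407.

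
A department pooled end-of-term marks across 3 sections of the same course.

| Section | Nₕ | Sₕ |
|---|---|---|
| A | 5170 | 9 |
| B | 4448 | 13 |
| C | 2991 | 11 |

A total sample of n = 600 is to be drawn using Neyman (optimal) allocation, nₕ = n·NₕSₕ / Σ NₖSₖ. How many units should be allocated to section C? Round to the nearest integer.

Σ NₕSₕ = 5170·9 + 4448·13 + 2991·11 = 137255.
Share for C: 32901/137255 = 0.23971.
n_C = 600 × 0.23971 = 143.824... → 144.

144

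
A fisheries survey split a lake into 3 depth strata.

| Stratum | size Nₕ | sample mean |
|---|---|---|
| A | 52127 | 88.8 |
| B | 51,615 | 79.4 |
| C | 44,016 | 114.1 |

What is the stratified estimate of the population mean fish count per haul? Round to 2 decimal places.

93.05

N = 147758; weights Wₕ = Nₕ/N = (0.3528, 0.3493, 0.2979).
x̄_st = Σ Wₕ·x̄ₕ = 0.3528·88.8 + 0.3493·79.4 + 0.2979·114.1 ≈ 93.0531...
→ 93.05.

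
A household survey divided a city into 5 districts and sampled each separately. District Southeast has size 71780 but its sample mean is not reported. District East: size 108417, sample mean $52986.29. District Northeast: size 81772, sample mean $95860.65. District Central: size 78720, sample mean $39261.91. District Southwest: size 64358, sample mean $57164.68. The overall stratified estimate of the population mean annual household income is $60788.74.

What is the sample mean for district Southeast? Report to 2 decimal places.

59477.06

N = 71780 + 108417 + 81772 + 78720 + 64358 = 405047.
Overall total = μ·N = 60788.74·405047 = 24622296770.78.
Subtract the known strata: 108417·52986.29 + 81772·95860.65 + 78720·39261.91 + 64358·57164.68 = 20353033705.37.
Remaining total for district Southeast: 24622296770.78 − 20353033705.37 = 4269263065.41.
Divide by its size: 4269263065.41 / 71780 = 59477.0558... → 59477.06.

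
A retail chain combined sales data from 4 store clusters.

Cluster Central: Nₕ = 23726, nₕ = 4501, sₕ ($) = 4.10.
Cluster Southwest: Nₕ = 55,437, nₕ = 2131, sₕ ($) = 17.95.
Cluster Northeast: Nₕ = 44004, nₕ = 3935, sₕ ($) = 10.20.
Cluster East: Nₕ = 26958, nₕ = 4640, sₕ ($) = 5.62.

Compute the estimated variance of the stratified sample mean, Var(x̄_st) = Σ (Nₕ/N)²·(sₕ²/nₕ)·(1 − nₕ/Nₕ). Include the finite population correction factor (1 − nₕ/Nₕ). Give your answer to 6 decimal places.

N = 150125. Term for each stratum: Wₕ²sₕ²/nₕ·(1−nₕ/Nₕ).
Var(x̄_st) = 0.000075586 + 0.019825093 + 0.002068475 + 0.000181715 = 0.022150869 → 0.022151.

0.022151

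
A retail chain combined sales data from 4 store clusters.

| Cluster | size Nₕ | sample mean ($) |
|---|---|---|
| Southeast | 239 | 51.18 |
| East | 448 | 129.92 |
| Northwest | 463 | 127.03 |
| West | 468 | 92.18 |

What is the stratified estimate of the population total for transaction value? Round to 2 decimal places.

172391.31

Estimate total by summing Nₕ·x̄ₕ over strata.
239·51.18 + 448·129.92 + 463·127.03 + 468·92.18 = 12232.02 + 58204.16 + 58814.89 + 43140.24 = 172391.31.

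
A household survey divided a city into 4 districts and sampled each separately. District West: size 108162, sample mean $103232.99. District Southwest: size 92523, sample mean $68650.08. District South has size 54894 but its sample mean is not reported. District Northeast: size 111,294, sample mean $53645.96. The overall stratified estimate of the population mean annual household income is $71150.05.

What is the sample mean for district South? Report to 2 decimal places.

Σ Nₕx̄ₕ = N·μ, so 54894·x̄_South = 366873·71150.05 − (108162·103232.99 + 92523·68650.08 + 111294·53645.96).
= 26103032293.65 − 23488071488.46 = 2614960805.19.
x̄_South = 2614960805.19 / 54894 = 47636.5505... → 47636.55.

47636.55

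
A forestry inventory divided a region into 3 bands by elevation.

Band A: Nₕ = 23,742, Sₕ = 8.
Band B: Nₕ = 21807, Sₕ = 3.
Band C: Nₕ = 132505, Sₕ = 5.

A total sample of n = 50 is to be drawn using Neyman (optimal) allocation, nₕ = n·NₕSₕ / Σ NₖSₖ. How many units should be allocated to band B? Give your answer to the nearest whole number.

A: NₕSₕ = 23742·8 = 189936
B: NₕSₕ = 21807·3 = 65421
C: NₕSₕ = 132505·5 = 662525
Σ NₕSₕ = 917882.
n_B = 50·65421/917882 = 3.564... → 4.

4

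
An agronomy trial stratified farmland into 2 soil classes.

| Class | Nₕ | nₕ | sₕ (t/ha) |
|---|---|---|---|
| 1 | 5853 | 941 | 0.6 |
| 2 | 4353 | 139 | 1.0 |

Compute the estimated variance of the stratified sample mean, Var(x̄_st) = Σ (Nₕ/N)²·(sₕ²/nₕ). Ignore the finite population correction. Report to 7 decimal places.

0.0014346

N = 10206. Term for each stratum: Wₕ²sₕ²/nₕ.
Var(x̄_st) = 0.0001258226 + 0.0013087341 = 0.0014345567 → 0.0014346.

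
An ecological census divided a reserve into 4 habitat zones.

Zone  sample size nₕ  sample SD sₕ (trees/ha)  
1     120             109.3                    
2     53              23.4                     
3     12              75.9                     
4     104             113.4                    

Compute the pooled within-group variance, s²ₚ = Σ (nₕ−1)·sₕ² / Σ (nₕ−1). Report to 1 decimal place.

9957.9

Degrees of freedom: 119 + 52 + 11 + 103 = 285.
Σ(nₕ−1)sₕ² = 119·11946.49 + 52·547.56 + 11·5760.81 + 103·12859.56 = 2838009.02.
s²ₚ = 2838009.02 / 285 = 9957.926... → 9957.9.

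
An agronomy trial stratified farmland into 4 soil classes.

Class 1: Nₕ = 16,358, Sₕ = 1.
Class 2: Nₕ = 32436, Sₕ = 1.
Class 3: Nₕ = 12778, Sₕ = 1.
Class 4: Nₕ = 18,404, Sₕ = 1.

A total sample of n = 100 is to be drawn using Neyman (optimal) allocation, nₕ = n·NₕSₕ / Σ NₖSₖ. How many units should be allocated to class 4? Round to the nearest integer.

23

1: NₕSₕ = 16358·1 = 16358
2: NₕSₕ = 32436·1 = 32436
3: NₕSₕ = 12778·1 = 12778
4: NₕSₕ = 18404·1 = 18404
Σ NₕSₕ = 79976.
n_4 = 100·18404/79976 = 23.012... → 23.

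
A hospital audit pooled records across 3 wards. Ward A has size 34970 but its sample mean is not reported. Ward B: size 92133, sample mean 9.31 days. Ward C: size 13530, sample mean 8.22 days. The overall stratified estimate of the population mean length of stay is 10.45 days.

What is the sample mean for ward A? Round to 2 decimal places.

Σ Nₕx̄ₕ = N·μ, so 34970·x̄_A = 140633·10.45 − (92133·9.31 + 13530·8.22).
= 1469614.85 − 968974.83 = 500640.02.
x̄_A = 500640.02 / 34970 = 14.3163... → 14.32.

14.32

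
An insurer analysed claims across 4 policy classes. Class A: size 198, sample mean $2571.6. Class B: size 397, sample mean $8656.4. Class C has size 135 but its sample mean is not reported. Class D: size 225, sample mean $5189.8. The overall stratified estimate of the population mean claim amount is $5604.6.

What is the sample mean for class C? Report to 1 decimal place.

Σ Nₕx̄ₕ = N·μ, so 135·x̄_C = 955·5604.6 − (198·2571.6 + 397·8656.4 + 225·5189.8).
= 5352393 − 5113472.6 = 238920.4.
x̄_C = 238920.4 / 135 = 1769.781... → 1769.8.

1769.8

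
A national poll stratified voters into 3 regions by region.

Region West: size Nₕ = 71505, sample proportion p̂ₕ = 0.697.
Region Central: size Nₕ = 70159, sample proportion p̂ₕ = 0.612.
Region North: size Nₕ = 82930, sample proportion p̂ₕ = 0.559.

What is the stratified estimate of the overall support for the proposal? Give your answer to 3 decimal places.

N = 71505 + 70159 + 82930 = 224594.
Overall proportion = Σ (Nₕ/N)·p̂ₕ.
Σ Nₕp̂ₕ = 49838.985 + 42937.308 + 46357.87 = 139134.163.
139134.163 / 224594 = 0.61949... → 0.619.

0.619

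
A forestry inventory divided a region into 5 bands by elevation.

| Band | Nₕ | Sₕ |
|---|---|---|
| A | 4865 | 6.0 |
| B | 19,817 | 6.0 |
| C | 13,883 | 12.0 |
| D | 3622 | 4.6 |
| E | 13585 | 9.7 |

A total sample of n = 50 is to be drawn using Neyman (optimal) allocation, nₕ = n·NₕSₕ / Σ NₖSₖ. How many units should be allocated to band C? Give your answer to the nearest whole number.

18

A: NₕSₕ = 4865·6.0 = 29190
B: NₕSₕ = 19817·6.0 = 118902
C: NₕSₕ = 13883·12.0 = 166596
D: NₕSₕ = 3622·4.6 = 16661.2
E: NₕSₕ = 13585·9.7 = 131774.5
Σ NₕSₕ = 463123.7.
n_C = 50·166596/463123.7 = 17.986... → 18.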